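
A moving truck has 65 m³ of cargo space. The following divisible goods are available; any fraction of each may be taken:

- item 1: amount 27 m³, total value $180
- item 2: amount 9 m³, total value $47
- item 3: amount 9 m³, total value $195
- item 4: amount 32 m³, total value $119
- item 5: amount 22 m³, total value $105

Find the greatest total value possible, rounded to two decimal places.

Take in order of value per unit:
- item 3 (195/9 per unit): all 9 → value 195, running total 195.00
- item 1 (180/27 per unit): all 27 → value 180, running total 375.00
- item 2 (47/9 per unit): all 9 → value 47, running total 422.00
- item 5 (105/22 per unit): 20 of 22 → value 20×105/22 = 95.4545, running total 517.45
Total 517.45.

517.45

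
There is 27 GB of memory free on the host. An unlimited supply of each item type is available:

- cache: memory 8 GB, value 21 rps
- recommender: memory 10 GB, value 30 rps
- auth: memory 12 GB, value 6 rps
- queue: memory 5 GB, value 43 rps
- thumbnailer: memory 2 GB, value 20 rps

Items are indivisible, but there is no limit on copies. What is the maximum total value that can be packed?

263 rps

Best value-per-unit is thumbnailer at 20/2; filling with it alone gives 13×20 = 260.
Optimal mix: 1×queue + 11×thumbnailer → memory 27, value 263.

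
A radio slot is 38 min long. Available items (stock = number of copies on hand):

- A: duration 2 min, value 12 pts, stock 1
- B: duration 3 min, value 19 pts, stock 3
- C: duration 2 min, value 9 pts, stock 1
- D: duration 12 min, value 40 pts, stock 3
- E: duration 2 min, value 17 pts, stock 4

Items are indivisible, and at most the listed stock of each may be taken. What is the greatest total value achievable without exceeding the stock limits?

186 pts

Top feasible selections:
- 1×A + 3×B + 1×C + 1×D + 4×E: duration 33, value 186
- 2×B + 2×D + 4×E: duration 38, value 186
- 1×A + 2×B + 2×D + 3×E: duration 38, value 181
Best: 186 pts.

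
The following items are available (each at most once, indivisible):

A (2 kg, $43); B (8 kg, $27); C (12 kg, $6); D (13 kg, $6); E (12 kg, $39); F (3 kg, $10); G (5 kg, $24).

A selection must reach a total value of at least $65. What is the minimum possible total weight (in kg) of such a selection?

Subsets with value ≥ 65, sorted by total weight:
- A+G: weight 7, value 67
- A+F+G: weight 10, value 77
- A+B: weight 10, value 70
Minimum weight: 7 kg.

7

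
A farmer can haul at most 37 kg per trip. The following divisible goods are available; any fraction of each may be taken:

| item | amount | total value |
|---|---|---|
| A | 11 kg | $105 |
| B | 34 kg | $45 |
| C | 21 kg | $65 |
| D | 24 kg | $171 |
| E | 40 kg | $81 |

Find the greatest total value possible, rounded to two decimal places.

Take in order of value per unit:
- A (105/11 per unit): all 11 → value 105, running total 105.00
- D (171/24 per unit): all 24 → value 171, running total 276.00
- C (65/21 per unit): 2 of 21 → value 2×65/21 = 6.1905, running total 282.19
Total 282.19.

282.19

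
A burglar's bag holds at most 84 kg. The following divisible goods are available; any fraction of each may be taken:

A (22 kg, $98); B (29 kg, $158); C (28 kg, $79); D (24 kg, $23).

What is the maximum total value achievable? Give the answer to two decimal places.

339.79

Take in order of value per unit:
- B (158/29 per unit): all 29 → value 158, running total 158.00
- A (98/22 per unit): all 22 → value 98, running total 256.00
- C (79/28 per unit): all 28 → value 79, running total 335.00
- D (23/24 per unit): 5 of 24 → value 5×23/24 = 4.7917, running total 339.79
Total 339.79.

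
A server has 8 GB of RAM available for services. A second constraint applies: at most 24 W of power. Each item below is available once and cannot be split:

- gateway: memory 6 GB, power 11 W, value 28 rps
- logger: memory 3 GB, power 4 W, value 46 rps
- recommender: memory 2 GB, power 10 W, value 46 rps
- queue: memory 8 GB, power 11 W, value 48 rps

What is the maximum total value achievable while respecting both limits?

Feasible sets respecting both limits:
- logger+recommender: memory 5, power 14, value 92
- gateway+recommender: memory 8, power 21, value 74
- queue: memory 8, power 11, value 48
- logger: memory 3, power 4, value 46
Best: 92 rps.

92 rps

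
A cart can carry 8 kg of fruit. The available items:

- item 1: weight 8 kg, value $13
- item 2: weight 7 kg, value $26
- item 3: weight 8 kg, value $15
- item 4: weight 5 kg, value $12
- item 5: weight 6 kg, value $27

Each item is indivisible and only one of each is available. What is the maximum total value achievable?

$27

Check high-value combinations within 8 kg:
- item 5: weight 6, value 27
- item 2: weight 7, value 26
- item 3: weight 8, value 15
- item 1: weight 8, value 13
- item 4: weight 5, value 12
Best: $27.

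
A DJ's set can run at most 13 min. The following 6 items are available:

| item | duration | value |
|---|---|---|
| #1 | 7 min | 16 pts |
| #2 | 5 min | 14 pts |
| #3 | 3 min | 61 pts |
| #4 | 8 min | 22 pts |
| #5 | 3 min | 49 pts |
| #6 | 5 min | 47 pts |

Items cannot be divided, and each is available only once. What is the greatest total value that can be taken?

Check high-value combinations within 13 min:
- #3+#5+#6: duration 3+3+5=11, value 61+49+47=157
- #1+#3+#5: duration 7+3+3=13, value 16+61+49=126
- #2+#3+#5: duration 5+3+3=11, value 14+61+49=124
- #2+#3+#6: duration 5+3+5=13, value 14+61+47=122
- #3+#5: duration 3+3=6, value 61+49=110
Best: 157 pts.

157 pts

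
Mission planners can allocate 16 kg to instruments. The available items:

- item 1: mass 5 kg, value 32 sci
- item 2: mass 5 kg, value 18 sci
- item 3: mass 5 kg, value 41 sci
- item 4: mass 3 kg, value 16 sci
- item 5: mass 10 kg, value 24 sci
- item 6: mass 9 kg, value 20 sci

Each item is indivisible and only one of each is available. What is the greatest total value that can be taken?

This is a 0/1 knapsack; check combinations near the capacity.
- item 1+item 2+item 3: mass 5+5+5=15, value 32+18+41=91
- item 1+item 3+item 4: mass 5+5+3=13, value 32+41+16=89
- item 2+item 3+item 4: mass 5+5+3=13, value 18+41+16=75
- item 1+item 3: mass 5+5=10, value 32+41=73
- item 1+item 2+item 4: mass 5+5+3=13, value 32+18+16=66
Best: 91 sci.

91 sci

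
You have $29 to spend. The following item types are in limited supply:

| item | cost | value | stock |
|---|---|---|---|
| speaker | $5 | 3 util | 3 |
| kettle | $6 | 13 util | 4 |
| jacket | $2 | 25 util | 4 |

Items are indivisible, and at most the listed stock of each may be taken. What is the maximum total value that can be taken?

Top feasible selections:
- 3×kettle + 4×jacket: cost 26, value 139
- 1×speaker + 2×kettle + 4×jacket: cost 25, value 129
- 2×kettle + 4×jacket: cost 20, value 126
Best: 139 util.

139 util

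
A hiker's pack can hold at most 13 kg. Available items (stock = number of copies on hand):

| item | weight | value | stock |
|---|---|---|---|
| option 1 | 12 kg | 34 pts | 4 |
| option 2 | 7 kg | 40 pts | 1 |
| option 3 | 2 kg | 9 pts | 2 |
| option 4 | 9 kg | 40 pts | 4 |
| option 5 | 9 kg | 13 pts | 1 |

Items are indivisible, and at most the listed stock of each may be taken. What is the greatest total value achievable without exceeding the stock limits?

58 pts

Top feasible selections:
- 1×option 2 + 2×option 3: weight 11, value 58
- 2×option 3 + 1×option 4: weight 13, value 58
- 1×option 2 + 1×option 3: weight 9, value 49
- 1×option 3 + 1×option 4: weight 11, value 49
Best: 58 pts.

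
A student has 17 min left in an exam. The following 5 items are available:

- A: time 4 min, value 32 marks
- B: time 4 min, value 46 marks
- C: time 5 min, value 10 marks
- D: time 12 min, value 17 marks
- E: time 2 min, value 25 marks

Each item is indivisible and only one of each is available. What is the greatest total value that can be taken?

113 marks

Check high-value combinations within 17 min:
- A+B+C+E: time 4+4+5+2=15, value 32+46+10+25=113
- A+B+E: time 4+4+2=10, value 32+46+25=103
- A+B+C: time 4+4+5=13, value 32+46+10=88
Best: 113 marks.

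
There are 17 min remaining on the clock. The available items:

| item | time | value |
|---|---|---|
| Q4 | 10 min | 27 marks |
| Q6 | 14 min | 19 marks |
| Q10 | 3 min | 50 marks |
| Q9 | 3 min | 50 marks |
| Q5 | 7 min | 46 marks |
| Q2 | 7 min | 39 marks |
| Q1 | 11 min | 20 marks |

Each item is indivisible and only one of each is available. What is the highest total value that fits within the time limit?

Check high-value combinations within 17 min:
- Q10+Q9+Q5: time 3+3+7=13, value 50+50+46=146
- Q10+Q9+Q2: time 3+3+7=13, value 50+50+39=139
- Q10+Q5+Q2: time 3+7+7=17, value 50+46+39=135
- Q9+Q5+Q2: time 3+7+7=17, value 50+46+39=135
Best: 146 marks.

146 marks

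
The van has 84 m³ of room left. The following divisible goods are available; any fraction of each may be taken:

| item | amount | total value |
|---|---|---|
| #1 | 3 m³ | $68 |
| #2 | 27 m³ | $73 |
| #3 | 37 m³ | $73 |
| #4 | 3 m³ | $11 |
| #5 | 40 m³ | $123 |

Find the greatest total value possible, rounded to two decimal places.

Take in order of value per unit:
- #1 (68/3 per unit): all 3 → value 68, running total 68.00
- #4 (11/3 per unit): all 3 → value 11, running total 79.00
- #5 (123/40 per unit): all 40 → value 123, running total 202.00
- #2 (73/27 per unit): all 27 → value 73, running total 275.00
- #3 (73/37 per unit): 11 of 37 → value 11×73/37 = 21.7027, running total 296.70
Total 296.70.

296.70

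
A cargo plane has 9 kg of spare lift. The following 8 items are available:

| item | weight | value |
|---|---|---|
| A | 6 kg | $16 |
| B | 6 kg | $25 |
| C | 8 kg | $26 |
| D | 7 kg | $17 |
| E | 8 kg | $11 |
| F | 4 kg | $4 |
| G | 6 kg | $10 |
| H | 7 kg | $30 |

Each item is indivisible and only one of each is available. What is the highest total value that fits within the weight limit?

Check high-value combinations within 9 kg:
- H: weight 7, value 30
- C: weight 8, value 26
- B: weight 6, value 25
- D: weight 7, value 17
- A: weight 6, value 16
Best: $30.

$30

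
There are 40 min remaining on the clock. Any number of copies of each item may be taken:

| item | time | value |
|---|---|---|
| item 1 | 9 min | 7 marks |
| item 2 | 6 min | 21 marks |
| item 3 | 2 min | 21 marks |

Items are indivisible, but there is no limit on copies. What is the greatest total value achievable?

Best value-per-unit is item 3 at 21/2, and filling with it alone uses time 20×2=40. No mix of the others beats 20×21 = 420.

420 marks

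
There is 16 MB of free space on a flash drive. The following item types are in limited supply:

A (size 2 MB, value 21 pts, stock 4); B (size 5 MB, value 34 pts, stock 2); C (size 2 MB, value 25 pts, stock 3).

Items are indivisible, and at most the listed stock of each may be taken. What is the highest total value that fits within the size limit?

159 pts

Top feasible selections:
- 4×A + 3×C: size 14, value 159
- 2×A + 1×B + 3×C: size 15, value 151
Best: 159 pts.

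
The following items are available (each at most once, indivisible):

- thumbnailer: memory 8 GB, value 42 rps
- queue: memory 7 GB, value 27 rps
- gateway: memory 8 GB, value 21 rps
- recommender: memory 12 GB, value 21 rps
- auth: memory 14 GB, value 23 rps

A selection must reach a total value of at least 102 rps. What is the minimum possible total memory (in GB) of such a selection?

Subsets with value ≥ 102, sorted by total memory:
- thumbnailer+queue+gateway+recommender: memory 35, value 111
- thumbnailer+queue+gateway+auth: memory 37, value 113
- thumbnailer+queue+recommender+auth: memory 41, value 113
- thumbnailer+gateway+recommender+auth: memory 42, value 107
Minimum memory: 35 GB.

35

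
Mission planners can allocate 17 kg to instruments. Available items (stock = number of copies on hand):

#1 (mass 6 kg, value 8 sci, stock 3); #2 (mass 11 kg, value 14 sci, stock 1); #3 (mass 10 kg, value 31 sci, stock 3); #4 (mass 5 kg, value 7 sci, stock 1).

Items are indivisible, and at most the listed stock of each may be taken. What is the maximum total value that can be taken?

Top feasible selections:
- 1×#1 + 1×#3: mass 16, value 39
- 1×#3 + 1×#4: mass 15, value 38
Best: 39 sci.

39 sci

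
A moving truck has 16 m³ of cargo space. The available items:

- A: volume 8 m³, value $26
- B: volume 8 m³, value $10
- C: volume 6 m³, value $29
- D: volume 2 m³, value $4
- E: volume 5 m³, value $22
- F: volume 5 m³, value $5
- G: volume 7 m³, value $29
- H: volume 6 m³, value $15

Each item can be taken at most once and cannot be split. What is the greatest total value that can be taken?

$62

Check high-value combinations within 16 m³:
- C+D+G: volume 6+2+7=15, value 29+4+29=62
- A+C+D: volume 8+6+2=16, value 26+29+4=59
- C+G: volume 6+7=13, value 29+29=58
Best: $62.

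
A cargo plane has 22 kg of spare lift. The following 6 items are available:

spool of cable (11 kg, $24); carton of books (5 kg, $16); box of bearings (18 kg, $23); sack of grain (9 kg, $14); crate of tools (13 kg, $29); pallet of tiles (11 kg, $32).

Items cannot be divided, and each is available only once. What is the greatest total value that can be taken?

Check high-value combinations within 22 kg:
- spool of cable+pallet of tiles: weight 11+11=22, value 24+32=56
- carton of books+pallet of tiles: weight 5+11=16, value 16+32=48
- sack of grain+pallet of tiles: weight 9+11=20, value 14+32=46
- carton of books+crate of tools: weight 5+13=18, value 16+29=45
- sack of grain+crate of tools: weight 9+13=22, value 14+29=43
Best: $56.

$56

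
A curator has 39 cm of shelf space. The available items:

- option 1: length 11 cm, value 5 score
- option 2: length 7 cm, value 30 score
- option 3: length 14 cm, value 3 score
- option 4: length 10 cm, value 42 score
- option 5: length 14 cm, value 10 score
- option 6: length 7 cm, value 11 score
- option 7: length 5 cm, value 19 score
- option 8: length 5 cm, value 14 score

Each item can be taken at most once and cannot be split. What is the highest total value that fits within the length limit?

116 score

Check high-value combinations within 39 cm:
- option 2+option 4+option 6+option 7+option 8: length 7+10+7+5+5=34, value 30+42+11+19+14=116
- option 1+option 2+option 4+option 7+option 8: length 11+7+10+5+5=38, value 5+30+42+19+14=110
- option 2+option 4+option 7+option 8: length 7+10+5+5=27, value 30+42+19+14=105
Best: 116 score.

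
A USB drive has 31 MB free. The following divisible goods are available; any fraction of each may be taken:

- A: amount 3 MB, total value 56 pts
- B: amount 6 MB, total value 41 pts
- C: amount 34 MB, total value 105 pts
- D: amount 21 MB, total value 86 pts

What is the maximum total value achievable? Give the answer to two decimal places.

Take in order of value per unit:
- A (56/3 per unit): all 3 → value 56, running total 56.00
- B (41/6 per unit): all 6 → value 41, running total 97.00
- D (86/21 per unit): all 21 → value 86, running total 183.00
- C (105/34 per unit): 1 of 34 → value 1×105/34 = 3.0882, running total 186.09
Total 186.09.

186.09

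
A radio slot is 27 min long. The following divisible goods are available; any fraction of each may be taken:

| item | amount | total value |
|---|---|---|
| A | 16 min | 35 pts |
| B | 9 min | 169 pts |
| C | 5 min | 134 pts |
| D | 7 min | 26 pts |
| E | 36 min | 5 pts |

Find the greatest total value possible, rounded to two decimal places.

342.13

Take in order of value per unit:
- C (134/5 per unit): all 5 → value 134, running total 134.00
- B (169/9 per unit): all 9 → value 169, running total 303.00
- D (26/7 per unit): all 7 → value 26, running total 329.00
- A (35/16 per unit): 6 of 16 → value 6×35/16 = 13.1250, running total 342.13
Total 342.13.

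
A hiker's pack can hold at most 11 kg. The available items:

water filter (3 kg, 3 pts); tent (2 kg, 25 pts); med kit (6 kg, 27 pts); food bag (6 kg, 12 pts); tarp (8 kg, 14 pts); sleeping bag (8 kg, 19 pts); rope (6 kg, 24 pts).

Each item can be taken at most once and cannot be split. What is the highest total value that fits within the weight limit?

This is a 0/1 knapsack; check combinations near the capacity.
- water filter+tent+med kit: weight 3+2+6=11, value 3+25+27=55
- tent+med kit: weight 2+6=8, value 25+27=52
- water filter+tent+rope: weight 3+2+6=11, value 3+25+24=52
- tent+rope: weight 2+6=8, value 25+24=49
Best: 55 pts.

55 pts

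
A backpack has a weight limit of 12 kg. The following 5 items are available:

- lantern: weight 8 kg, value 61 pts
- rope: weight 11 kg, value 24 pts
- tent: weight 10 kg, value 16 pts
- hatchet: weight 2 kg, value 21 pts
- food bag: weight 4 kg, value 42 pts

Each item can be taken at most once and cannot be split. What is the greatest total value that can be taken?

103 pts

Check high-value combinations within 12 kg:
- lantern+food bag: weight 8+4=12, value 61+42=103
- lantern+hatchet: weight 8+2=10, value 61+21=82
- hatchet+food bag: weight 2+4=6, value 21+42=63
- lantern: weight 8, value 61
- food bag: weight 4, value 42
Best: 103 pts.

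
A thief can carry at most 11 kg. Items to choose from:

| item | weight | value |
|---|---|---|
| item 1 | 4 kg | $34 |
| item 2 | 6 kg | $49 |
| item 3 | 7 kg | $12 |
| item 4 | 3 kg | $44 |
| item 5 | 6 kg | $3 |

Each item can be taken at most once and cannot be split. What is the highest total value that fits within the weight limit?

This is a 0/1 knapsack; check combinations near the capacity.
- item 2+item 4: weight 6+3=9, value 49+44=93
- item 1+item 2: weight 4+6=10, value 34+49=83
- item 1+item 4: weight 4+3=7, value 34+44=78
- item 3+item 4: weight 7+3=10, value 12+44=56
- item 2: weight 6, value 49
Best: $93.

$93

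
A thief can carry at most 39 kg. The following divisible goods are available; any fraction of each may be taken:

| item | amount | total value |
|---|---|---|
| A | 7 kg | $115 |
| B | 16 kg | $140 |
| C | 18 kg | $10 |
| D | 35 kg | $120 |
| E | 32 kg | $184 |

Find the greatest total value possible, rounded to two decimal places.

Take in order of value per unit:
- A (115/7 per unit): all 7 → value 115, running total 115.00
- B (140/16 per unit): all 16 → value 140, running total 255.00
- E (184/32 per unit): 16 of 32 → value 16×184/32 = 92.0000, running total 347.00
Total 347.00.

347.00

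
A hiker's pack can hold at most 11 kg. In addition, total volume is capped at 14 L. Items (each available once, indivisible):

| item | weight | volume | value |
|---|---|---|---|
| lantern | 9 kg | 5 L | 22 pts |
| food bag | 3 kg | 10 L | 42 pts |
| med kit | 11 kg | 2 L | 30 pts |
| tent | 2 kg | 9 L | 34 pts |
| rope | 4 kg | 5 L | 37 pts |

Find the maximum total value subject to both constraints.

Feasible sets respecting both limits:
- tent+rope: weight 6, volume 14, value 71
- lantern+tent: weight 11, volume 14, value 56
- food bag: weight 3, volume 10, value 42
- rope: weight 4, volume 5, value 37
Best: 71 pts.

71 pts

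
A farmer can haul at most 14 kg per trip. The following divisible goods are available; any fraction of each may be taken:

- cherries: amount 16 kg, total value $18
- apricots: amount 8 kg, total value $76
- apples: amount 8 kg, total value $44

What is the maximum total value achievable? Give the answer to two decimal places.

Take in order of value per unit:
- apricots (76/8 per unit): all 8 → value 76, running total 76.00
- apples (44/8 per unit): 6 of 8 → value 6×44/8 = 33.0000, running total 109.00
Total 109.00.

109.00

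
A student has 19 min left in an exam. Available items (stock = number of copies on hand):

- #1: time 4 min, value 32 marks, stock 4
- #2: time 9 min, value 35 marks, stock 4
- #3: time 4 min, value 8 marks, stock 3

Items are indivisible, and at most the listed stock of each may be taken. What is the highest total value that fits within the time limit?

128 marks

Best selections within time 19 and stock limits:
- 4×#1: time 16, value 128
- 3×#1 + 1×#3: time 16, value 104
- 2×#1 + 1×#2: time 17, value 99
Best: 128 marks.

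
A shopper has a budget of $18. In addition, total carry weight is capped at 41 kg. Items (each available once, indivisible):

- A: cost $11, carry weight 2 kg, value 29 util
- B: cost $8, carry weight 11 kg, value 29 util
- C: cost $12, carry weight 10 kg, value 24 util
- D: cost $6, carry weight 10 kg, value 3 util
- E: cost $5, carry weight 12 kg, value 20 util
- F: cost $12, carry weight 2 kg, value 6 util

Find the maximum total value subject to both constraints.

Feasible sets respecting both limits:
- A+E: cost 16, carry weight 14, value 49
- B+E: cost 13, carry weight 23, value 49
- C+E: cost 17, carry weight 22, value 44
- A+D: cost 17, carry weight 12, value 32
Best: 49 util.

49 util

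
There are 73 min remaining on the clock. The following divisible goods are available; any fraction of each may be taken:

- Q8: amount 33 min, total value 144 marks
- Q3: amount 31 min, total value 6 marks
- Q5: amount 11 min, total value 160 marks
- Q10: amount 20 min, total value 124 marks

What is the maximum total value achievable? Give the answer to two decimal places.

Take in order of value per unit:
- Q5 (160/11 per unit): all 11 → value 160, running total 160.00
- Q10 (124/20 per unit): all 20 → value 124, running total 284.00
- Q8 (144/33 per unit): all 33 → value 144, running total 428.00
- Q3 (6/31 per unit): 9 of 31 → value 9×6/31 = 1.7419, running total 429.74
Total 429.74.

429.74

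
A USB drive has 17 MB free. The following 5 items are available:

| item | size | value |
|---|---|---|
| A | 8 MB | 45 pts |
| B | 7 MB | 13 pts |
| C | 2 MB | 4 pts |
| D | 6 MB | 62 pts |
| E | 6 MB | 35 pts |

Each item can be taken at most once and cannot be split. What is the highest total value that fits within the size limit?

111 pts

Check high-value combinations within 17 MB:
- A+C+D: size 8+2+6=16, value 45+4+62=111
- A+D: size 8+6=14, value 45+62=107
- C+D+E: size 2+6+6=14, value 4+62+35=101
Best: 111 pts.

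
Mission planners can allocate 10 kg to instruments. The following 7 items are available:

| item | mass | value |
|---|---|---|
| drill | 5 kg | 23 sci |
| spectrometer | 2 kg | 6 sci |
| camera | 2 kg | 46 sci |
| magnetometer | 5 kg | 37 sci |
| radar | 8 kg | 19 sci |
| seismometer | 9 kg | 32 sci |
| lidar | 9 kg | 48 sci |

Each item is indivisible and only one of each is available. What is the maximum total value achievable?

89 sci

Check high-value combinations within 10 kg:
- spectrometer+camera+magnetometer: mass 2+2+5=9, value 6+46+37=89
- camera+magnetometer: mass 2+5=7, value 46+37=83
- drill+spectrometer+camera: mass 5+2+2=9, value 23+6+46=75
- drill+camera: mass 5+2=7, value 23+46=69
Best: 89 sci.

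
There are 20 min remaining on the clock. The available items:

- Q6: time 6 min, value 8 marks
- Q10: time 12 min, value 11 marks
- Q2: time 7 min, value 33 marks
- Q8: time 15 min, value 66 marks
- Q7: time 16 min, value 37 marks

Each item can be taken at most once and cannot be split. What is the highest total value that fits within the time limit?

66 marks

Check high-value combinations within 20 min:
- Q8: time 15, value 66
- Q10+Q2: time 12+7=19, value 11+33=44
- Q6+Q2: time 6+7=13, value 8+33=41
- Q7: time 16, value 37
Best: 66 marks.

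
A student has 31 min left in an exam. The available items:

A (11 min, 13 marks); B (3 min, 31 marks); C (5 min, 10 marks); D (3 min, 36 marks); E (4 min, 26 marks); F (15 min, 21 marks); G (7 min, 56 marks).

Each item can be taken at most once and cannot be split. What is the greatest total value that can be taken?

Check high-value combinations within 31 min:
- A+B+D+E+G: time 11+3+3+4+7=28, value 13+31+36+26+56=162
- B+C+D+E+G: time 3+5+3+4+7=22, value 31+10+36+26+56=159
- B+D+E+G: time 3+3+4+7=17, value 31+36+26+56=149
Best: 162 marks.

162 marks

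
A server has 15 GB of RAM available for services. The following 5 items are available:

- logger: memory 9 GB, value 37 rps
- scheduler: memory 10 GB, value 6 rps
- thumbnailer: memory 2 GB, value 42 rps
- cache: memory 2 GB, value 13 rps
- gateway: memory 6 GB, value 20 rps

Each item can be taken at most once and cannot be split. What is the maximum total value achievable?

92 rps

Check high-value combinations within 15 GB:
- logger+thumbnailer+cache: memory 9+2+2=13, value 37+42+13=92
- logger+thumbnailer: memory 9+2=11, value 37+42=79
- thumbnailer+cache+gateway: memory 2+2+6=10, value 42+13+20=75
Best: 92 rps.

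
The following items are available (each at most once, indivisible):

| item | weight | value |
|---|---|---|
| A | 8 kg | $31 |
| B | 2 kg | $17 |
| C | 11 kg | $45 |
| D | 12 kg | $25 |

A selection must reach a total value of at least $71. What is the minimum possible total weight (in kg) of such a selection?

Subsets with value ≥ 71, sorted by total weight:
- A+C: weight 19, value 76
- A+B+C: weight 21, value 93
Minimum weight: 19 kg.

19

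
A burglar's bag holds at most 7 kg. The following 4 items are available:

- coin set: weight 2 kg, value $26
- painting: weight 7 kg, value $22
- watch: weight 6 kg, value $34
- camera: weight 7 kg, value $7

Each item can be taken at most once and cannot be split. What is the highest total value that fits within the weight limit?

This is a 0/1 knapsack; check combinations near the capacity.
- watch: weight 6, value 34
- coin set: weight 2, value 26
- painting: weight 7, value 22
- camera: weight 7, value 7
Best: $34.

$34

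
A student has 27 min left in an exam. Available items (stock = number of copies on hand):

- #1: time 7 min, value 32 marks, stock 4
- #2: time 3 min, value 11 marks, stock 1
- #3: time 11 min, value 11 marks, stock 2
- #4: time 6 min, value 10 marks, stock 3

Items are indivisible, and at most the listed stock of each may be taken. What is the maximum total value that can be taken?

107 marks

Top feasible selections:
- 3×#1 + 1×#2: time 24, value 107
- 3×#1 + 1×#4: time 27, value 106
Best: 107 marks.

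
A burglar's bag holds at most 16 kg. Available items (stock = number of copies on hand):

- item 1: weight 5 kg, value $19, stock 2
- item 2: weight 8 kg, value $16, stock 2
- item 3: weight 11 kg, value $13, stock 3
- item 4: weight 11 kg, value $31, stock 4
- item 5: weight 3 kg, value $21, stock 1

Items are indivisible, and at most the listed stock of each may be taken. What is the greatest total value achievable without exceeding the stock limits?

Best selections within weight 16 and stock limits:
- 2×item 1 + 1×item 5: weight 13, value 59
- 1×item 1 + 1×item 2 + 1×item 5: weight 16, value 56
- 1×item 4 + 1×item 5: weight 14, value 52
Best: $59.

$59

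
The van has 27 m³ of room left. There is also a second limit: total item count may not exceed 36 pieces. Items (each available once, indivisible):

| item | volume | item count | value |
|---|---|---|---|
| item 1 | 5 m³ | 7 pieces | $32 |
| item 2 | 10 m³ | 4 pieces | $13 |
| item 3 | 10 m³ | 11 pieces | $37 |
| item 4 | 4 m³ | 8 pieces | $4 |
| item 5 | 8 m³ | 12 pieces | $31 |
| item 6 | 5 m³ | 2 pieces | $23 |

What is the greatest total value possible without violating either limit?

Feasible sets respecting both limits:
- item 1+item 3+item 5: volume 23, item count 30, value 100
- item 1+item 3+item 4+item 6: volume 24, item count 28, value 96
- item 3+item 4+item 5+item 6: volume 27, item count 33, value 95
Best: $100.

$100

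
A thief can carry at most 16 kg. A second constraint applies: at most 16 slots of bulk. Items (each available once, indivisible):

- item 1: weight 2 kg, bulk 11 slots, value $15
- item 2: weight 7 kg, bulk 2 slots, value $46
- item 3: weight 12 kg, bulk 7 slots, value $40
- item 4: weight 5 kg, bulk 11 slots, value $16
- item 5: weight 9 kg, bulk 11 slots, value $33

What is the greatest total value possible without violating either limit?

Feasible sets respecting both limits:
- item 2+item 5: weight 16, bulk 13, value 79
- item 2+item 4: weight 12, bulk 13, value 62
- item 1+item 2: weight 9, bulk 13, value 61
Best: $79.

$79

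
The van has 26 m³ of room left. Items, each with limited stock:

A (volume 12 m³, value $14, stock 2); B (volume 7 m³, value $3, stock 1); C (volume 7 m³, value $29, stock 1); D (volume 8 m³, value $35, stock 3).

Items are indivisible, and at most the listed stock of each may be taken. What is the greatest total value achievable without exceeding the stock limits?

Top feasible selections:
- 3×D: volume 24, value 105
- 1×C + 2×D: volume 23, value 99
- 1×B + 2×D: volume 23, value 73
Best: $105.

$105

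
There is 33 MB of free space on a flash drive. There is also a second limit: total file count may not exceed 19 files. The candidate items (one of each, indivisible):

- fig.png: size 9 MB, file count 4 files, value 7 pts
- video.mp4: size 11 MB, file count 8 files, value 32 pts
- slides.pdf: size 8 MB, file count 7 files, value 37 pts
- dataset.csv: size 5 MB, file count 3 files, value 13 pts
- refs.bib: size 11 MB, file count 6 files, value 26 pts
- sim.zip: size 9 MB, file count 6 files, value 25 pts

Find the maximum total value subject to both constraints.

88 pts

Feasible sets respecting both limits:
- slides.pdf+refs.bib+sim.zip: size 28, file count 19, value 88
- video.mp4+slides.pdf+dataset.csv: size 24, file count 18, value 82
- fig.png+video.mp4+slides.pdf: size 28, file count 19, value 76
- slides.pdf+dataset.csv+refs.bib: size 24, file count 16, value 76
Best: 88 pts.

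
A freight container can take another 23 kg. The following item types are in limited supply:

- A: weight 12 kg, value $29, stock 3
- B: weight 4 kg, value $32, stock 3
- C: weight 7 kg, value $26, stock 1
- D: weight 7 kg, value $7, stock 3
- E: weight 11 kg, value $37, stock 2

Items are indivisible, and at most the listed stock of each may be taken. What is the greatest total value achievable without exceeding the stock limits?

$133

Best selections within weight 23 and stock limits:
- 3×B + 1×E: weight 23, value 133
- 3×B + 1×C: weight 19, value 122
- 3×B + 1×D: weight 19, value 103
- 2×B + 1×E: weight 19, value 101
Best: $133.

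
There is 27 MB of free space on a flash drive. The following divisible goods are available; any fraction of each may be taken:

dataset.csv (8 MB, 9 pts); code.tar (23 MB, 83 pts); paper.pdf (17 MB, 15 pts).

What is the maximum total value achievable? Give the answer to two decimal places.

87.50

Take in order of value per unit:
- code.tar (83/23 per unit): all 23 → value 83, running total 83.00
- dataset.csv (9/8 per unit): 4 of 8 → value 4×9/8 = 4.5000, running total 87.50
Total 87.50.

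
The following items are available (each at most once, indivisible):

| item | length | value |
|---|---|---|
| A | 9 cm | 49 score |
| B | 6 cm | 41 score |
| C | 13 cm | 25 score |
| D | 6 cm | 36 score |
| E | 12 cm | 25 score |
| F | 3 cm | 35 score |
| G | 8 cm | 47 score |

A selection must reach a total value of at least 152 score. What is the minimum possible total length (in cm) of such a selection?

23

Subsets with value ≥ 152, sorted by total length:
- B+D+F+G: length 23, value 159
- A+B+D+F: length 24, value 161
Minimum length: 23 cm.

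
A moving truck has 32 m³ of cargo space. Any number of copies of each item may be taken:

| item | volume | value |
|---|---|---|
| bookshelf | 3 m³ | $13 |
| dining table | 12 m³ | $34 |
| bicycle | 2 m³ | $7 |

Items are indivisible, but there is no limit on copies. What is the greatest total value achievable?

Best value-per-unit is bookshelf at 13/3; filling with it alone gives 10×13 = 130.
Optimal mix: 10×bookshelf + 1×bicycle → volume 32, value 137.

$137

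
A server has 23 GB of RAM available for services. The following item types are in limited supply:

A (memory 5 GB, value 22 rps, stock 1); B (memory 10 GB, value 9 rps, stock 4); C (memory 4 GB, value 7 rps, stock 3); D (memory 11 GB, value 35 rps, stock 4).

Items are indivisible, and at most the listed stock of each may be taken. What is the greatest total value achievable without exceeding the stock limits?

Best selections within memory 23 and stock limits:
- 2×D: memory 22, value 70
- 1×A + 1×C + 1×D: memory 20, value 64
- 1×A + 1×D: memory 16, value 57
- 3×C + 1×D: memory 23, value 56
Best: 70 rps.

70 rps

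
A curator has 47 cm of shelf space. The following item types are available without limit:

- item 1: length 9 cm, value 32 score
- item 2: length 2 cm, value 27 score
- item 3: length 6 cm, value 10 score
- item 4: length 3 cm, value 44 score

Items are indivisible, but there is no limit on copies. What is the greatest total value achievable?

687 score

Best value-per-unit is item 4 at 44/3; filling with it alone gives 15×44 = 660.
Optimal mix: 1×item 2 + 15×item 4 → length 47, value 687.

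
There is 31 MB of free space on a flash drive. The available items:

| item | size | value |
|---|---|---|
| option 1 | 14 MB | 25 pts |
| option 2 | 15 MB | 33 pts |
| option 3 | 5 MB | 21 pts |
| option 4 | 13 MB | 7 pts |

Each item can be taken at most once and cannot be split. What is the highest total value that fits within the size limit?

This is a 0/1 knapsack; check combinations near the capacity.
- option 1+option 2: size 14+15=29, value 25+33=58
- option 2+option 3: size 15+5=20, value 33+21=54
- option 1+option 3: size 14+5=19, value 25+21=46
- option 2+option 4: size 15+13=28, value 33+7=40
- option 2: size 15, value 33
Best: 58 pts.

58 pts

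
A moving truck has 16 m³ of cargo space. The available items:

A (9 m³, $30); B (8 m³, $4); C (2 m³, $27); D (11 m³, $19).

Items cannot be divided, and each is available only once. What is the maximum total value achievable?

$57

This is a 0/1 knapsack; check combinations near the capacity.
- A+C: volume 9+2=11, value 30+27=57
- C+D: volume 2+11=13, value 27+19=46
- B+C: volume 8+2=10, value 4+27=31
- A: volume 9, value 30
- C: volume 2, value 27
Best: $57.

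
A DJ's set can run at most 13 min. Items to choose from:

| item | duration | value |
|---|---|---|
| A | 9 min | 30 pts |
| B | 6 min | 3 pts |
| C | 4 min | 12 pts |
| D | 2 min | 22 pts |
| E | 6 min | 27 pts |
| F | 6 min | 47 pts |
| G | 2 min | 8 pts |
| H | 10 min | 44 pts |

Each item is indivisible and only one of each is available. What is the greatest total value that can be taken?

81 pts

This is a 0/1 knapsack; check combinations near the capacity.
- C+D+F: duration 4+2+6=12, value 12+22+47=81
- D+F+G: duration 2+6+2=10, value 22+47+8=77
- E+F: duration 6+6=12, value 27+47=74
- D+F: duration 2+6=8, value 22+47=69
Best: 81 pts.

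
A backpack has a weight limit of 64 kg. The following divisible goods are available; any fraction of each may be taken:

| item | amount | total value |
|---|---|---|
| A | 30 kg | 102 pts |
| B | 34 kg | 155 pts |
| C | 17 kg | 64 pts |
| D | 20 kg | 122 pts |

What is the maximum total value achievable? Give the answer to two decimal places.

Take in order of value per unit:
- D (122/20 per unit): all 20 → value 122, running total 122.00
- B (155/34 per unit): all 34 → value 155, running total 277.00
- C (64/17 per unit): 10 of 17 → value 10×64/17 = 37.6471, running total 314.65
Total 314.65.

314.65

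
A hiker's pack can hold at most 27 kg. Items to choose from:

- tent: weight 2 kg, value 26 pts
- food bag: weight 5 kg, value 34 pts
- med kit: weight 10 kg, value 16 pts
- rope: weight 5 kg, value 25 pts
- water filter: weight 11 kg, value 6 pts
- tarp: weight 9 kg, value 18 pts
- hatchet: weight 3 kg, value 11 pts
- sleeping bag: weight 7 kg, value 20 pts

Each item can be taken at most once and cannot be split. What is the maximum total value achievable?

116 pts

Check high-value combinations within 27 kg:
- tent+food bag+rope+hatchet+sleeping bag: weight 2+5+5+3+7=22, value 26+34+25+11+20=116
- tent+food bag+rope+tarp+hatchet: weight 2+5+5+9+3=24, value 26+34+25+18+11=114
- tent+food bag+med kit+rope+hatchet: weight 2+5+10+5+3=25, value 26+34+16+25+11=112
- tent+food bag+tarp+hatchet+sleeping bag: weight 2+5+9+3+7=26, value 26+34+18+11+20=109
Best: 116 pts.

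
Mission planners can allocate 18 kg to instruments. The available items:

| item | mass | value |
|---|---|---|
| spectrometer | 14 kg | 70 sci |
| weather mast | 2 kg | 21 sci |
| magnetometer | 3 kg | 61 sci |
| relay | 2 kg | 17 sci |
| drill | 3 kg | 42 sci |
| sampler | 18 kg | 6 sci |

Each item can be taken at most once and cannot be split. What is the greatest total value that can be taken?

Check high-value combinations within 18 kg:
- weather mast+magnetometer+relay+drill: mass 2+3+2+3=10, value 21+61+17+42=141
- spectrometer+magnetometer: mass 14+3=17, value 70+61=131
- weather mast+magnetometer+drill: mass 2+3+3=8, value 21+61+42=124
Best: 141 sci.

141 sci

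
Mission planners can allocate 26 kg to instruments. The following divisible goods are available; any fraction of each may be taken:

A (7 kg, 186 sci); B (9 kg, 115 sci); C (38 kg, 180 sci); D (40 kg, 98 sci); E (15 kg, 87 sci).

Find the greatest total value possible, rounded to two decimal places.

359.00

Take in order of value per unit:
- A (186/7 per unit): all 7 → value 186, running total 186.00
- B (115/9 per unit): all 9 → value 115, running total 301.00
- E (87/15 per unit): 10 of 15 → value 10×87/15 = 58.0000, running total 359.00
Total 359.00.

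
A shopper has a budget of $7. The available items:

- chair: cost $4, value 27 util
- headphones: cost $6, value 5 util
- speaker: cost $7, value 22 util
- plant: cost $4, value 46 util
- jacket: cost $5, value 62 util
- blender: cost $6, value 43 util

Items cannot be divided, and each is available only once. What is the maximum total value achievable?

This is a 0/1 knapsack; check combinations near the capacity.
- jacket: cost 5, value 62
- plant: cost 4, value 46
- blender: cost 6, value 43
- chair: cost 4, value 27
Best: 62 util.

62 util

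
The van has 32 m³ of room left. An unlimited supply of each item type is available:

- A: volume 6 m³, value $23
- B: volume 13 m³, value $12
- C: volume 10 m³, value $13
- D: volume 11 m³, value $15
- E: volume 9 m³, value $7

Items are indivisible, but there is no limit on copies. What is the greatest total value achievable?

$115

Best value-per-unit is A at 23/6, and filling with it alone uses volume 5×6=30. No mix of the others beats 5×23 = 115.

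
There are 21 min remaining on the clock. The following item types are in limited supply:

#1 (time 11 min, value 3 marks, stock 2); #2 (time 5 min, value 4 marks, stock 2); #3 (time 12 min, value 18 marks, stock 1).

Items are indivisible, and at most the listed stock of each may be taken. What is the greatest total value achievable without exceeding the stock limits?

Best selections within time 21 and stock limits:
- 1×#2 + 1×#3: time 17, value 22
- 1×#3: time 12, value 18
Best: 22 marks.

22 marks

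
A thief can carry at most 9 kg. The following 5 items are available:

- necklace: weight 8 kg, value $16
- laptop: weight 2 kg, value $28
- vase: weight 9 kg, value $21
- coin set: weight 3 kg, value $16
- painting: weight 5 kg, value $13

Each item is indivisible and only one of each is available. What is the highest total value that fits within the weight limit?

Check high-value combinations within 9 kg:
- laptop+coin set: weight 2+3=5, value 28+16=44
- laptop+painting: weight 2+5=7, value 28+13=41
- coin set+painting: weight 3+5=8, value 16+13=29
- laptop: weight 2, value 28
Best: $44.

$44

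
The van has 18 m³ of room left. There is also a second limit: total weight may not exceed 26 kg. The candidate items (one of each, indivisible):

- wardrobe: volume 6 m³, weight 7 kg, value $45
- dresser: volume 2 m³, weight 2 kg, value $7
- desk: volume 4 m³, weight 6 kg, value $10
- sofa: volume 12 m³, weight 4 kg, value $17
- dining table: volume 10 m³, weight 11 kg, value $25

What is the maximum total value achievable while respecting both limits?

Feasible sets respecting both limits:
- wardrobe+dresser+dining table: volume 18, weight 20, value 77
- wardrobe+dining table: volume 16, weight 18, value 70
- wardrobe+dresser+desk: volume 12, weight 15, value 62
- wardrobe+sofa: volume 18, weight 11, value 62
Best: $77.

$77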